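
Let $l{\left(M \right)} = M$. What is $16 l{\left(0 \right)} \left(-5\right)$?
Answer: $0$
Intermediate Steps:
$16 l{\left(0 \right)} \left(-5\right) = 16 \cdot 0 \left(-5\right) = 0 \left(-5\right) = 0$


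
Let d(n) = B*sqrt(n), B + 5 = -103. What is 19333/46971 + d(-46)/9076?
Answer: 19333/46971 - 27*I*sqrt(46)/2269 ≈ 0.41159 - 0.080706*I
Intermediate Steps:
B = -108 (B = -5 - 103 = -108)
d(n) = -108*sqrt(n)
19333/46971 + d(-46)/9076 = 19333/46971 - 108*I*sqrt(46)/9076 = 19333*(1/46971) - 108*I*sqrt(46)*(1/9076) = 19333/46971 - 108*I*sqrt(46)*(1/9076) = 19333/46971 - 27*I*sqrt(46)/2269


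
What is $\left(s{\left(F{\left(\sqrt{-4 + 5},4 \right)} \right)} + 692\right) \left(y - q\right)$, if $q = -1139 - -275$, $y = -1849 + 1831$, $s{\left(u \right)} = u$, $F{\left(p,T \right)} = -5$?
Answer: $581202$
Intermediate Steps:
$y = -18$
$q = -864$ ($q = -1139 + 275 = -864$)
$\left(s{\left(F{\left(\sqrt{-4 + 5},4 \right)} \right)} + 692\right) \left(y - q\right) = \left(-5 + 692\right) \left(-18 - -864\right) = 687 \left(-18 + 864\right) = 687 \cdot 846 = 581202$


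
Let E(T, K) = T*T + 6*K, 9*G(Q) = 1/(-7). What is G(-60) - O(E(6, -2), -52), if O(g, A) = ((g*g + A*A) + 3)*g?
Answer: -4963897/63 ≈ -78792.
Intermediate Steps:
G(Q) = -1/63 (G(Q) = (⅑)/(-7) = (⅑)*(-⅐) = -1/63)
E(T, K) = T² + 6*K
O(g, A) = g*(3 + A² + g²) (O(g, A) = ((g² + A²) + 3)*g = ((A² + g²) + 3)*g = (3 + A² + g²)*g = g*(3 + A² + g²))
G(-60) - O(E(6, -2), -52) = -1/63 - (6² + 6*(-2))*(3 + (-52)² + (6² + 6*(-2))²) = -1/63 - (36 - 12)*(3 + 2704 + (36 - 12)²) = -1/63 - 24*(3 + 2704 + 24²) = -1/63 - 24*(3 + 2704 + 576) = -1/63 - 24*3283 = -1/63 - 1*78792 = -1/63 - 78792 = -4963897/63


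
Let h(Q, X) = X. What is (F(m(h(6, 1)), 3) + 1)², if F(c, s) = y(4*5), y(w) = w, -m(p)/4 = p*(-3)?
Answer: 441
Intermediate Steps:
m(p) = 12*p (m(p) = -4*p*(-3) = -(-12)*p = 12*p)
F(c, s) = 20 (F(c, s) = 4*5 = 20)
(F(m(h(6, 1)), 3) + 1)² = (20 + 1)² = 21² = 441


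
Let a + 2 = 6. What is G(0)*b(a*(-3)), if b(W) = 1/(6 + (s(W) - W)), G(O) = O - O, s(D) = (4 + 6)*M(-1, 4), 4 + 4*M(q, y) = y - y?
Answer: 0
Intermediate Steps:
a = 4 (a = -2 + 6 = 4)
M(q, y) = -1 (M(q, y) = -1 + (y - y)/4 = -1 + (¼)*0 = -1 + 0 = -1)
s(D) = -10 (s(D) = (4 + 6)*(-1) = 10*(-1) = -10)
G(O) = 0
b(W) = 1/(-4 - W) (b(W) = 1/(6 + (-10 - W)) = 1/(-4 - W))
G(0)*b(a*(-3)) = 0*(-1/(4 + 4*(-3))) = 0*(-1/(4 - 12)) = 0*(-1/(-8)) = 0*(-1*(-⅛)) = 0*(⅛) = 0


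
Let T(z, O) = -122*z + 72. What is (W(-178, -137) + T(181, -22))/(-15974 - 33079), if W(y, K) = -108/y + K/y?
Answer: 1305845/2910478 ≈ 0.44867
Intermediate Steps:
T(z, O) = 72 - 122*z
(W(-178, -137) + T(181, -22))/(-15974 - 33079) = ((-108 - 137)/(-178) + (72 - 122*181))/(-15974 - 33079) = (-1/178*(-245) + (72 - 22082))/(-49053) = (245/178 - 22010)*(-1/49053) = -3917535/178*(-1/49053) = 1305845/2910478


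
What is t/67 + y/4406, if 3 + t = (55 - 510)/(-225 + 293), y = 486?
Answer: -344669/10036868 ≈ -0.034340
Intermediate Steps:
t = -659/68 (t = -3 + (55 - 510)/(-225 + 293) = -3 - 455/68 = -659/68 ≈ -9.6912)
t/67 + y/4406 = -659/68/67 + 486/4406 = -659/68*1/67 + 486*(1/4406) = -659/4556 + 243/2203 = -344669/10036868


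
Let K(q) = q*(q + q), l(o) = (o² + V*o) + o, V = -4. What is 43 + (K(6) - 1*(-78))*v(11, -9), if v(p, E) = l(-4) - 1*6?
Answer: 3343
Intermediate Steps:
l(o) = o² - 3*o (l(o) = (o² - 4*o) + o = o² - 3*o)
K(q) = 2*q² (K(q) = q*(2*q) = 2*q²)
v(p, E) = 22 (v(p, E) = -4*(-3 - 4) - 1*6 = -4*(-7) - 6 = 28 - 6 = 22)
43 + (K(6) - 1*(-78))*v(11, -9) = 43 + (2*6² - 1*(-78))*22 = 43 + (2*36 + 78)*22 = 43 + (72 + 78)*22 = 43 + 150*22 = 43 + 3300 = 3343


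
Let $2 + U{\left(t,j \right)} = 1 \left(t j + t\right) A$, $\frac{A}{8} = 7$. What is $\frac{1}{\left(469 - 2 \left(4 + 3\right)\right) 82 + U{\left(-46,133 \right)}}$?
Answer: $- \frac{1}{307876} \approx -3.2481 \cdot 10^{-6}$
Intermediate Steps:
$A = 56$ ($A = 8 \cdot 7 = 56$)
$U{\left(t,j \right)} = -2 + 56 t + 56 j t$ ($U{\left(t,j \right)} = -2 + 1 \left(t j + t\right) 56 = -2 + 1 \left(j t + t\right) 56 = -2 + 1 \left(t + j t\right) 56 = -2 + \left(t + j t\right) 56 = -2 + \left(56 t + 56 j t\right) = -2 + 56 t + 56 j t$)
$\frac{1}{\left(469 - 2 \left(4 + 3\right)\right) 82 + U{\left(-46,133 \right)}} = \frac{1}{\left(469 - 2 \left(4 + 3\right)\right) 82 + \left(-2 + 56 \left(-46\right) + 56 \cdot 133 \left(-46\right)\right)} = \frac{1}{\left(469 - 14\right) 82 - 345186} = \frac{1}{455 \cdot 82 - 345186} = \frac{1}{37310 - 345186} = \frac{1}{-307876} = - \frac{1}{307876}$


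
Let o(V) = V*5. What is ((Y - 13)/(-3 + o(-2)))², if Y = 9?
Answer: 16/169 ≈ 0.094675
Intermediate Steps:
o(V) = 5*V
((Y - 13)/(-3 + o(-2)))² = ((9 - 13)/(-3 + 5*(-2)))² = (-4/(-3 - 10))² = (-4/(-13))² = (-4*(-1/13))² = (4/13)² = 16/169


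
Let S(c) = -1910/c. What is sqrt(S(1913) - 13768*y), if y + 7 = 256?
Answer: I*sqrt(12545855205838)/1913 ≈ 1851.5*I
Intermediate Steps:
y = 249 (y = -7 + 256 = 249)
sqrt(S(1913) - 13768*y) = sqrt(-1910/1913 - 13768*249) = sqrt(-1910*1/1913 - 3428232) = sqrt(-1910/1913 - 3428232) = sqrt(-6558209726/1913) = I*sqrt(12545855205838)/1913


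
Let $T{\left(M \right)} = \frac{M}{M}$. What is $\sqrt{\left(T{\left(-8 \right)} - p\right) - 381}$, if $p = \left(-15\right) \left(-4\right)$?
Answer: $2 i \sqrt{110} \approx 20.976 i$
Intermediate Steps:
$T{\left(M \right)} = 1$
$p = 60$
$\sqrt{\left(T{\left(-8 \right)} - p\right) - 381} = \sqrt{\left(1 - 60\right) - 381} = \sqrt{-59 - 381} = \sqrt{-440} = 2 i \sqrt{110}$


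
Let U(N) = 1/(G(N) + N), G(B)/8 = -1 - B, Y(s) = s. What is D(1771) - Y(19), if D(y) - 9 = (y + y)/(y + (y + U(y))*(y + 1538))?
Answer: -242379456300/24239410247 ≈ -9.9994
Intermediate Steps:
G(B) = -8 - 8*B (G(B) = 8*(-1 - B) = -8 - 8*B)
U(N) = 1/(-8 - 7*N) (U(N) = 1/((-8 - 8*N) + N) = 1/(-8 - 7*N))
D(y) = 9 + 2*y/(y + (1538 + y)*(y - 1/(8 + 7*y))) (D(y) = 9 + (y + y)/(y + (y - 1/(8 + 7*y))*(y + 1538)) = 9 + (2*y)/(y + (y - 1/(8 + 7*y))*(1538 + y)) = 9 + (2*y)/(y + (1538 + y)*(y - 1/(8 + 7*y))) = 9 + 2*y/(y + (1538 + y)*(y - 1/(8 + 7*y))))
D(1771) - Y(19) = (-13842 - 9*1771 + 1771*(8 + 7*1771)*(13853 + 9*1771))/(-1538 - 1*1771 + 1771*(8 + 7*1771)*(1539 + 1771)) - 1*19 = (-13842 - 15939 + 1771*(8 + 12397)*(13853 + 15939))/(-1538 - 1771 + 1771*(8 + 12397)*3310) - 19 = (-13842 - 15939 + 1771*12405*29792)/(-1538 - 1771 + 1771*12405*3310) - 19 = (-13842 - 15939 + 654508044960)/(-1538 - 1771 + 72718234050) - 19 = 654508015179/72718230741 - 19 = (1/72718230741)*654508015179 - 19 = 218169338393/24239410247 - 19 = -242379456300/24239410247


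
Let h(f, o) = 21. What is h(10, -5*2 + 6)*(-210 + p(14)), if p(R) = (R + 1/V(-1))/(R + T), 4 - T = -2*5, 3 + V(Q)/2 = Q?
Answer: -140787/32 ≈ -4399.6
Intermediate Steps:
V(Q) = -6 + 2*Q
T = 14 (T = 4 - (-2)*5 = 4 - 1*(-10) = 4 + 10 = 14)
p(R) = (-⅛ + R)/(14 + R) (p(R) = (R + 1/(-6 + 2*(-1)))/(R + 14) = (R + 1/(-6 - 2))/(14 + R) = (R + 1/(-8))/(14 + R) = (R - ⅛)/(14 + R) = (-⅛ + R)/(14 + R))
h(10, -5*2 + 6)*(-210 + p(14)) = 21*(-210 + (-⅛ + 14)/(14 + 14)) = 21*(-210 + (111/8)/28) = 21*(-210 + (1/28)*(111/8)) = 21*(-210 + 111/224) = 21*(-46929/224) = -140787/32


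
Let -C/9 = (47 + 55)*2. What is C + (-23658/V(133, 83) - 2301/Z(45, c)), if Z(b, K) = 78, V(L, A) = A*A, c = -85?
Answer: -25750175/13778 ≈ -1868.9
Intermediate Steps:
V(L, A) = A²
C = -1836 (C = -9*(47 + 55)*2 = -918*2 = -9*204 = -1836)
C + (-23658/V(133, 83) - 2301/Z(45, c)) = -1836 + (-23658/(83²) - 2301/78) = -1836 + (-23658/6889 - 2301*1/78) = -1836 + (-23658*1/6889 - 59/2) = -1836 + (-23658/6889 - 59/2) = -1836 - 453767/13778 = -25750175/13778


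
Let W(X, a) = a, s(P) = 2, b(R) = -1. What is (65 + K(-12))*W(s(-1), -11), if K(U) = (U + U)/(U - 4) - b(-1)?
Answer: -1485/2 ≈ -742.50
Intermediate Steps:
K(U) = 1 + 2*U/(-4 + U) (K(U) = (U + U)/(U - 4) - 1*(-1) = (2*U)/(-4 + U) + 1 = 2*U/(-4 + U) + 1 = 1 + 2*U/(-4 + U))
(65 + K(-12))*W(s(-1), -11) = (65 + (-4 + 3*(-12))/(-4 - 12))*(-11) = (65 + (-4 - 36)/(-16))*(-11) = (65 - 1/16*(-40))*(-11) = (65 + 5/2)*(-11) = (135/2)*(-11) = -1485/2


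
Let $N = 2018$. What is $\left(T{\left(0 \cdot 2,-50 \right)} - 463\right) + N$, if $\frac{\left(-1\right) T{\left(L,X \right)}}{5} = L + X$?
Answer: $1805$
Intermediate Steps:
$T{\left(L,X \right)} = - 5 L - 5 X$ ($T{\left(L,X \right)} = - 5 \left(L + X\right) = - 5 L - 5 X$)
$\left(T{\left(0 \cdot 2,-50 \right)} - 463\right) + N = \left(\left(- 5 \cdot 0 \cdot 2 - -250\right) - 463\right) + 2018 = \left(\left(\left(-5\right) 0 + 250\right) - 463\right) + 2018 = \left(\left(0 + 250\right) - 463\right) + 2018 = \left(250 - 463\right) + 2018 = -213 + 2018 = 1805$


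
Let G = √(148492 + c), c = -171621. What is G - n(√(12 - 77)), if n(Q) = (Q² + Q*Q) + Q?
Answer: 130 + I*√23129 - I*√65 ≈ 130.0 + 144.02*I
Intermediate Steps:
n(Q) = Q + 2*Q² (n(Q) = (Q² + Q²) + Q = 2*Q² + Q = Q + 2*Q²)
G = I*√23129 (G = √(148492 - 171621) = √(-23129) = I*√23129 ≈ 152.08*I)
G - n(√(12 - 77)) = I*√23129 - √(12 - 77)*(1 + 2*√(12 - 77)) = I*√23129 - √(-65)*(1 + 2*√(-65)) = I*√23129 - I*√65*(1 + 2*(I*√65)) = I*√23129 - I*√65*(1 + 2*I*√65)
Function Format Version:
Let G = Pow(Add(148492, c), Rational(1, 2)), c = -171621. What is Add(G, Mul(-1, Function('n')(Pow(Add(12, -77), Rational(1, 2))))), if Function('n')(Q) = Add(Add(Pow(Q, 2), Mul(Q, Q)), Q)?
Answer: Add(130, Mul(I, Pow(23129, Rational(1, 2))), Mul(-1, I, Pow(65, Rational(1, 2)))) ≈ Add(130.00, Mul(144.02, I))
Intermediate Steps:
Function('n')(Q) = Add(Q, Mul(2, Pow(Q, 2))) (Function('n')(Q) = Add(Add(Pow(Q, 2), Pow(Q, 2)), Q) = Add(Mul(2, Pow(Q, 2)), Q) = Add(Q, Mul(2, Pow(Q, 2))))
G = Mul(I, Pow(23129, Rational(1, 2))) (G = Pow(Add(148492, -171621), Rational(1, 2)) = Pow(-23129, Rational(1, 2)) = Mul(I, Pow(23129, Rational(1, 2))) ≈ Mul(152.08, I))
Add(G, Mul(-1, Function('n')(Pow(Add(12, -77), Rational(1, 2))))) = Add(Mul(I, Pow(23129, Rational(1, 2))), Mul(-1, Mul(Pow(Add(12, -77), Rational(1, 2)), Add(1, Mul(2, Pow(Add(12, -77), Rational(1, 2))))))) = Add(Mul(I, Pow(23129, Rational(1, 2))), Mul(-1, Mul(Pow(-65, Rational(1, 2)), Add(1, Mul(2, Pow(-65, Rational(1, 2))))))) = Add(Mul(I, Pow(23129, Rational(1, 2))), Mul(-1, Mul(Mul(I, Pow(65, Rational(1, 2))), Add(1, Mul(2, Mul(I, Pow(65, Rational(1, 2)))))))) = Add(Mul(I, Pow(23129, Rational(1, 2))), Mul(-1, Mul(Mul(I, Pow(65, Rational(1, 2))), Add(1, Mul(2, I, Pow(65, Rational(1, 2))))))) = Add(Mul(I, Pow(23129, Rational(1, 2))), Mul(-1, Mul(I, Pow(65, Rational(1, 2)), Add(1, Mul(2, I, Pow(65, Rational(1, 2))))))) = Add(Mul(I, Pow(23129, Rational(1, 2))), Mul(-1, I, Pow(65, Rational(1, 2)), Add(1, Mul(2, I, Pow(65, Rational(1, 2))))))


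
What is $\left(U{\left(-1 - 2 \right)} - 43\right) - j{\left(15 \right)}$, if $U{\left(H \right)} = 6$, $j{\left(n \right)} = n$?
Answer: $-52$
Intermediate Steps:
$\left(U{\left(-1 - 2 \right)} - 43\right) - j{\left(15 \right)} = \left(6 - 43\right) - 15 = -37 - 15 = -52$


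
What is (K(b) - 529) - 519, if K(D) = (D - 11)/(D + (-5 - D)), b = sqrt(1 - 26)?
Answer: -5229/5 - I ≈ -1045.8 - 1.0*I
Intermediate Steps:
b = 5*I (b = sqrt(-25) = 5*I ≈ 5.0*I)
K(D) = 11/5 - D/5 (K(D) = (-11 + D)/(-5) = (-11 + D)*(-1/5) = 11/5 - D/5)
(K(b) - 529) - 519 = ((11/5 - I) - 529) - 519 = (-2634/5 - I) - 519 = -5229/5 - I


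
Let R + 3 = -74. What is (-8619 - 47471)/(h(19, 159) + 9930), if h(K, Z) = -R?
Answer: -56090/10007 ≈ -5.6051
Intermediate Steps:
R = -77 (R = -3 - 74 = -77)
h(K, Z) = 77 (h(K, Z) = -1*(-77) = 77)
(-8619 - 47471)/(h(19, 159) + 9930) = (-8619 - 47471)/(77 + 9930) = -56090/10007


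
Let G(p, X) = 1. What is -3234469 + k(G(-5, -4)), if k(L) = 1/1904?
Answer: -6158428975/1904 ≈ -3.2345e+6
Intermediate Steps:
k(L) = 1/1904
-3234469 + k(G(-5, -4)) = -3234469 + 1/1904 = -6158428975/1904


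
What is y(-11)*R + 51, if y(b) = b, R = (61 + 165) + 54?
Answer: -3029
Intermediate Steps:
R = 280 (R = 226 + 54 = 280)
y(-11)*R + 51 = -11*280 + 51 = -3080 + 51 = -3029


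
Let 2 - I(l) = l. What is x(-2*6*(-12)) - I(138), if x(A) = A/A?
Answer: 137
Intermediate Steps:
I(l) = 2 - l
x(A) = 1
x(-2*6*(-12)) - I(138) = 1 - (2 - 1*138) = 1 - (2 - 138) = 1 - 1*(-136) = 1 + 136 = 137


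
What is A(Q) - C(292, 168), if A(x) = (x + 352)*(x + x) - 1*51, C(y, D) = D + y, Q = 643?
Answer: 1279059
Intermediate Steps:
A(x) = -51 + 2*x*(352 + x) (A(x) = (352 + x)*(2*x) - 51 = 2*x*(352 + x) - 51 = -51 + 2*x*(352 + x))
A(Q) - C(292, 168) = (-51 + 2*643² + 704*643) - (168 + 292) = (-51 + 2*413449 + 452672) - 1*460 = (-51 + 826898 + 452672) - 460 = 1279519 - 460 = 1279059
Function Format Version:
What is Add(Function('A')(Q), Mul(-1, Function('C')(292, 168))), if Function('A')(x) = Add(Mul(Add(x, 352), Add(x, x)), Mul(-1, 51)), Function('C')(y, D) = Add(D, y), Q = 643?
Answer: 1279059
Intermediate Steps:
Function('A')(x) = Add(-51, Mul(2, x, Add(352, x))) (Function('A')(x) = Add(Mul(Add(352, x), Mul(2, x)), -51) = Add(Mul(2, x, Add(352, x)), -51) = Add(-51, Mul(2, x, Add(352, x))))
Add(Function('A')(Q), Mul(-1, Function('C')(292, 168))) = Add(Add(-51, Mul(2, Pow(643, 2)), Mul(704, 643)), Mul(-1, Add(168, 292))) = Add(Add(-51, Mul(2, 413449), 452672), Mul(-1, 460)) = Add(Add(-51, 826898, 452672), -460) = Add(1279519, -460) = 1279059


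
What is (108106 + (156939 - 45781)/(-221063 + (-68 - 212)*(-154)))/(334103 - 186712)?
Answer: 19236594800/26227196713 ≈ 0.73346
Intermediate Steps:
(108106 + (156939 - 45781)/(-221063 + (-68 - 212)*(-154)))/(334103 - 186712) = (108106 + 111158/(-221063 - 280*(-154)))/147391 = (108106 + 111158/(-221063 + 43120))*(1/147391) = (108106 + 111158/(-177943))*(1/147391) = (108106 + 111158*(-1/177943))*(1/147391) = (108106 - 111158/177943)*(1/147391) = (19236594800/177943)*(1/147391) = 19236594800/26227196713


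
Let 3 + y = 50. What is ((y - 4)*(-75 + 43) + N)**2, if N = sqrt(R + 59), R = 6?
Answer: (-1376 + sqrt(65))**2 ≈ 1.8713e+6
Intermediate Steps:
y = 47 (y = -3 + 50 = 47)
N = sqrt(65) (N = sqrt(6 + 59) = sqrt(65) ≈ 8.0623)
((y - 4)*(-75 + 43) + N)**2 = ((47 - 4)*(-75 + 43) + sqrt(65))**2 = (43*(-32) + sqrt(65))**2 = (-1376 + sqrt(65))**2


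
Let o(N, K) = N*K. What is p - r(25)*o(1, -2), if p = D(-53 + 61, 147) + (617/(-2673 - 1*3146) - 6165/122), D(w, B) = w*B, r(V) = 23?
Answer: 831570387/709918 ≈ 1171.4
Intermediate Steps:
D(w, B) = B*w
p = 798914159/709918 (p = 147*(-53 + 61) + (617/(-2673 - 1*3146) - 6165/122) = 147*8 + (617/(-2673 - 3146) - 6165*1/122) = 1176 + (617/(-5819) - 6165/122) = 1176 + (617*(-1/5819) - 6165/122) = 1176 + (-617/5819 - 6165/122) = 1176 - 35949409/709918 = 798914159/709918 ≈ 1125.4)
o(N, K) = K*N
p - r(25)*o(1, -2) = 798914159/709918 - 23*(-2*1) = 798914159/709918 - 23*(-2) = 798914159/709918 - 1*(-46) = 798914159/709918 + 46 = 831570387/709918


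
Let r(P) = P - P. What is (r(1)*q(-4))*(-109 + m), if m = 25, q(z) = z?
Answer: 0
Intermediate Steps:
r(P) = 0
(r(1)*q(-4))*(-109 + m) = (0*(-4))*(-109 + 25) = 0*(-84) = 0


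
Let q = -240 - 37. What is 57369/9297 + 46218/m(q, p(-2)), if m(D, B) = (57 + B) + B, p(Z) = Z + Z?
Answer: 144166609/151851 ≈ 949.40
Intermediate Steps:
p(Z) = 2*Z
q = -277
m(D, B) = 57 + 2*B
57369/9297 + 46218/m(q, p(-2)) = 57369/9297 + 46218/(57 + 2*(2*(-2))) = 57369*(1/9297) + 46218/(57 + 2*(-4)) = 19123/3099 + 46218/(57 - 8) = 19123/3099 + 46218/49 = 144166609/151851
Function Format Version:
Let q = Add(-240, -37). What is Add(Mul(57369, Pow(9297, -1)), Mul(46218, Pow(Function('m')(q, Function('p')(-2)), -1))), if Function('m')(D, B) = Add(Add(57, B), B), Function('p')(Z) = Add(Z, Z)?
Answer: Rational(144166609, 151851) ≈ 949.40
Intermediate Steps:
Function('p')(Z) = Mul(2, Z)
q = -277
Function('m')(D, B) = Add(57, Mul(2, B))
Add(Mul(57369, Pow(9297, -1)), Mul(46218, Pow(Function('m')(q, Function('p')(-2)), -1))) = Add(Mul(57369, Pow(9297, -1)), Mul(46218, Pow(Add(57, Mul(2, Mul(2, -2))), -1))) = Add(Mul(57369, Rational(1, 9297)), Mul(46218, Pow(Add(57, Mul(2, -4)), -1))) = Add(Rational(19123, 3099), Mul(46218, Pow(Add(57, -8), -1))) = Add(Rational(19123, 3099), Mul(46218, Pow(49, -1))) = Add(Rational(19123, 3099), Mul(46218, Rational(1, 49))) = Add(Rational(19123, 3099), Rational(46218, 49)) = Rational(144166609, 151851)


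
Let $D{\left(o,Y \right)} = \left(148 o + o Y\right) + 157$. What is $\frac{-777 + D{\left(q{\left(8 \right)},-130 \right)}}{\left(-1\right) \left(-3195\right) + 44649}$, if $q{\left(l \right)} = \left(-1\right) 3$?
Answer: $- \frac{337}{23922} \approx -0.014087$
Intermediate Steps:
$q{\left(l \right)} = -3$
$D{\left(o,Y \right)} = 157 + 148 o + Y o$ ($D{\left(o,Y \right)} = \left(148 o + Y o\right) + 157 = 157 + 148 o + Y o$)
$\frac{-777 + D{\left(q{\left(8 \right)},-130 \right)}}{\left(-1\right) \left(-3195\right) + 44649} = \frac{-777 + \left(157 + 148 \left(-3\right) - -390\right)}{\left(-1\right) \left(-3195\right) + 44649} = \frac{-777 + \left(157 - 444 + 390\right)}{3195 + 44649} = \frac{-777 + 103}{47844} = \left(-674\right) \frac{1}{47844} = - \frac{337}{23922}$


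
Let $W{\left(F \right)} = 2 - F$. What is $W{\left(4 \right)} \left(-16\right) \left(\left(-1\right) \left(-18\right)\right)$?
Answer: $576$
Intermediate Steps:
$W{\left(4 \right)} \left(-16\right) \left(\left(-1\right) \left(-18\right)\right) = \left(2 - 4\right) \left(-16\right) \left(\left(-1\right) \left(-18\right)\right) = \left(2 - 4\right) \left(-16\right) 18 = \left(-2\right) \left(-16\right) 18 = 32 \cdot 18 = 576$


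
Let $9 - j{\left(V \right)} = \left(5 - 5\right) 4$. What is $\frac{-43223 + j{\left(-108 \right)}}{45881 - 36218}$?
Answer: $- \frac{43214}{9663} \approx -4.4721$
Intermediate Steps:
$j{\left(V \right)} = 9$ ($j{\left(V \right)} = 9 - \left(5 - 5\right) 4 = 9 - 0 \cdot 4 = 9 - 0 = 9 + 0 = 9$)
$\frac{-43223 + j{\left(-108 \right)}}{45881 - 36218} = \frac{-43223 + 9}{45881 - 36218} = - \frac{43214}{9663}$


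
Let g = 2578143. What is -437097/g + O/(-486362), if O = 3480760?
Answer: -1531080733299/208985130961 ≈ -7.3263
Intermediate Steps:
-437097/g + O/(-486362) = -437097/2578143 + 3480760/(-486362) = -437097*1/2578143 + 3480760*(-1/486362) = -145699/859381 - 1740380/243181 = -1531080733299/208985130961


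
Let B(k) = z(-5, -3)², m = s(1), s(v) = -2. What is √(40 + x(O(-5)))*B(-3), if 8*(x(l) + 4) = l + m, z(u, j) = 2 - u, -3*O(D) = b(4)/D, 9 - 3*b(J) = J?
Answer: 245*√206/12 ≈ 293.03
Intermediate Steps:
m = -2
b(J) = 3 - J/3
O(D) = -5/(9*D) (O(D) = -(3 - ⅓*4)/(3*D) = -(3 - 4/3)/(3*D) = -5/(9*D))
x(l) = -17/4 + l/8 (x(l) = -4 + (l - 2)/8 = -4 + (-2 + l)/8 = -4 + (-¼ + l/8) = -17/4 + l/8)
B(k) = 49 (B(k) = (2 - 1*(-5))² = (2 + 5)² = 7² = 49)
√(40 + x(O(-5)))*B(-3) = √(40 + (-17/4 + (-5/9/(-5))/8))*49 = √(40 + (-17/4 + (-5/9*(-⅕))/8))*49 = √(40 + (-17/4 + (⅛)*(⅑)))*49 = √(40 + (-17/4 + 1/72))*49 = √(40 - 305/72)*49 = √(2575/72)*49 = (5*√206/12)*49 = 245*√206/12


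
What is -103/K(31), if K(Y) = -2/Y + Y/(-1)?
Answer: 3193/963 ≈ 3.3157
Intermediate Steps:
K(Y) = -Y - 2/Y (K(Y) = -2/Y + Y*(-1) = -2/Y - Y = -Y - 2/Y)
-103/K(31) = -103/(-1*31 - 2/31) = -103/(-31 - 2*1/31) = -103/(-31 - 2/31) = -103/(-963/31) = -103*(-31/963) = 3193/963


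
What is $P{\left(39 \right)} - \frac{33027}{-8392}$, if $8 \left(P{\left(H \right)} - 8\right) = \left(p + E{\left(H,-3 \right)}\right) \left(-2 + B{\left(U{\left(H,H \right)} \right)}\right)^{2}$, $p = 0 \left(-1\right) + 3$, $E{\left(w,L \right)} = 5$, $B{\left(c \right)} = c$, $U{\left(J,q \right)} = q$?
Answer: $\frac{11588811}{8392} \approx 1380.9$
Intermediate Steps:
$p = 3$ ($p = 0 + 3 = 3$)
$P{\left(H \right)} = 8 + \left(-2 + H\right)^{2}$ ($P{\left(H \right)} = 8 + \frac{\left(3 + 5\right) \left(-2 + H\right)^{2}}{8} = 8 + \frac{8 \left(-2 + H\right)^{2}}{8} = 8 + \left(-2 + H\right)^{2}$)
$P{\left(39 \right)} - \frac{33027}{-8392} = \left(8 + \left(-2 + 39\right)^{2}\right) - \frac{33027}{-8392} = \left(8 + 37^{2}\right) - 33027 \left(- \frac{1}{8392}\right) = \left(8 + 1369\right) - - \frac{33027}{8392} = 1377 + \frac{33027}{8392} = \frac{11588811}{8392}$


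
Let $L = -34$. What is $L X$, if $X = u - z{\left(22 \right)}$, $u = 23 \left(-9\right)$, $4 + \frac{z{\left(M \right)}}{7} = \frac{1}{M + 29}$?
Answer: $\frac{18272}{3} \approx 6090.7$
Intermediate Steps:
$z{\left(M \right)} = -28 + \frac{7}{29 + M}$ ($z{\left(M \right)} = -28 + \frac{7}{M + 29} = -28 + \frac{7}{29 + M}$)
$u = -207$
$X = - \frac{9136}{51}$ ($X = -207 - \frac{7 \left(-115 - 88\right)}{29 + 22} = -207 - \frac{7 \left(-115 - 88\right)}{51} = -207 - 7 \cdot \frac{1}{51} \left(-203\right) = -207 - - \frac{1421}{51} = -207 + \frac{1421}{51} = - \frac{9136}{51} \approx -179.14$)
$L X = \left(-34\right) \left(- \frac{9136}{51}\right) = \frac{18272}{3}$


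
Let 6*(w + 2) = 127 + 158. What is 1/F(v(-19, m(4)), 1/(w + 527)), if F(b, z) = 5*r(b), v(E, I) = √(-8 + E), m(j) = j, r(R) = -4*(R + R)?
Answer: I*√3/360 ≈ 0.0048112*I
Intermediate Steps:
r(R) = -8*R
w = 91/2 (w = -2 + (127 + 158)/6 = -2 + (⅙)*285 = -2 + 95/2 = 91/2 ≈ 45.500)
F(b, z) = -40*b (F(b, z) = 5*(-8*b) = -40*b)
1/F(v(-19, m(4)), 1/(w + 527)) = 1/(-40*√(-8 - 19)) = 1/(-120*I*√3) = I*√3/360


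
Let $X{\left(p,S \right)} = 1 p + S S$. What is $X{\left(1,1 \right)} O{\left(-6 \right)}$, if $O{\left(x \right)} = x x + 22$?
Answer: $116$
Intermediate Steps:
$O{\left(x \right)} = 22 + x^{2}$ ($O{\left(x \right)} = x^{2} + 22 = 22 + x^{2}$)
$X{\left(p,S \right)} = p + S^{2}$
$X{\left(1,1 \right)} O{\left(-6 \right)} = \left(1 + 1^{2}\right) \left(22 + \left(-6\right)^{2}\right) = \left(1 + 1\right) \left(22 + 36\right) = 2 \cdot 58 = 116$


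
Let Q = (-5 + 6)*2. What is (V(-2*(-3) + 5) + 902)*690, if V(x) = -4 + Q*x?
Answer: 634800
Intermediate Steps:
Q = 2 (Q = 1*2 = 2)
V(x) = -4 + 2*x
(V(-2*(-3) + 5) + 902)*690 = ((-4 + 2*(-2*(-3) + 5)) + 902)*690 = ((-4 + 2*(6 + 5)) + 902)*690 = ((-4 + 2*11) + 902)*690 = ((-4 + 22) + 902)*690 = (18 + 902)*690 = 920*690 = 634800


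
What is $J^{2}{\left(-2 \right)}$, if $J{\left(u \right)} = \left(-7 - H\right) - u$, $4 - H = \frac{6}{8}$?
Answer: $\frac{1089}{16} \approx 68.063$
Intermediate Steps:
$H = \frac{13}{4}$ ($H = 4 - \frac{6}{8} = 4 - 6 \cdot \frac{1}{8} = 4 - \frac{3}{4} = \frac{13}{4} \approx 3.25$)
$J{\left(u \right)} = - \frac{41}{4} - u$ ($J{\left(u \right)} = \left(-7 - \frac{13}{4}\right) - u = - \frac{41}{4} - u$)
$J^{2}{\left(-2 \right)} = \left(- \frac{41}{4} - -2\right)^{2} = \left(- \frac{41}{4} + 2\right)^{2} = \left(- \frac{33}{4}\right)^{2} = \frac{1089}{16}$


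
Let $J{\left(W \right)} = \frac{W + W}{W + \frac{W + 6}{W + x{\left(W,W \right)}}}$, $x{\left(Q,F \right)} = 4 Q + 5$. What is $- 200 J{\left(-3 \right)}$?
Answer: $- \frac{4000}{11} \approx -363.64$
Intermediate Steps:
$x{\left(Q,F \right)} = 5 + 4 Q$
$J{\left(W \right)} = \frac{2 W}{W + \frac{6 + W}{5 + 5 W}}$ ($J{\left(W \right)} = \frac{W + W}{W + \frac{W + 6}{W + \left(5 + 4 W\right)}} = \frac{2 W}{W + \frac{6 + W}{5 + 5 W}}$)
$- 200 J{\left(-3 \right)} = - 200 \cdot 10 \left(-3\right) \frac{1}{6 + 5 \left(-3\right)^{2} + 6 \left(-3\right)} \left(1 - 3\right) = - 200 \cdot 10 \left(-3\right) \frac{1}{6 + 5 \cdot 9 - 18} \left(-2\right) = - 200 \cdot 10 \left(-3\right) \frac{1}{6 + 45 - 18} \left(-2\right) = - 200 \cdot 10 \left(-3\right) \frac{1}{33} \left(-2\right) = \left(-200\right) \frac{20}{11} = - \frac{4000}{11}$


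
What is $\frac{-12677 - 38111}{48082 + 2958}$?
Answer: $- \frac{12697}{12760} \approx -0.99506$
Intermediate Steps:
$\frac{-12677 - 38111}{48082 + 2958} = - \frac{50788}{51040} = \left(-50788\right) \frac{1}{51040} = - \frac{12697}{12760}$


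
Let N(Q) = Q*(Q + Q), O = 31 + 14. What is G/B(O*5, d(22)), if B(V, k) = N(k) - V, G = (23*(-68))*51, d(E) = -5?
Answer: 79764/175 ≈ 455.79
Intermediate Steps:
O = 45
N(Q) = 2*Q² (N(Q) = Q*(2*Q) = 2*Q²)
G = -79764 (G = -1564*51 = -79764)
B(V, k) = -V + 2*k² (B(V, k) = 2*k² - V = -V + 2*k²)
G/B(O*5, d(22)) = -79764/(-45*5 + 2*(-5)²) = -79764/(-1*225 + 2*25) = -79764/(-225 + 50) = -79764/(-175) = -79764*(-1/175) = 79764/175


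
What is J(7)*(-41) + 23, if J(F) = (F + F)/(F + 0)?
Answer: -59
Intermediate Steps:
J(F) = 2 (J(F) = (2*F)/F = 2)
J(7)*(-41) + 23 = 2*(-41) + 23 = -82 + 23 = -59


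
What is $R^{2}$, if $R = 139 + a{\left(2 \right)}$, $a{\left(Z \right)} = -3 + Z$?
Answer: $19044$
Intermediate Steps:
$R = 138$ ($R = 139 + \left(-3 + 2\right) = 139 - 1 = 138$)
$R^{2} = 138^{2} = 19044$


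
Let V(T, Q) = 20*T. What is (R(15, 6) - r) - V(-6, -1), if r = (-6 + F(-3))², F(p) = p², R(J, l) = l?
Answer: 117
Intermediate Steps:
r = 9 (r = (-6 + (-3)²)² = (-6 + 9)² = 3² = 9)
(R(15, 6) - r) - V(-6, -1) = (6 - 1*9) - 20*(-6) = (6 - 9) - 1*(-120) = -3 + 120 = 117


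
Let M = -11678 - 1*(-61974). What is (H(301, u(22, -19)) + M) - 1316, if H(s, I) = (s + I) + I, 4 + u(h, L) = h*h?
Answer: 50241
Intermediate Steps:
u(h, L) = -4 + h² (u(h, L) = -4 + h*h = -4 + h²)
H(s, I) = s + 2*I (H(s, I) = (I + s) + I = s + 2*I)
M = 50296 (M = -11678 + 61974 = 50296)
(H(301, u(22, -19)) + M) - 1316 = ((301 + 2*(-4 + 22²)) + 50296) - 1316 = ((301 + 2*(-4 + 484)) + 50296) - 1316 = ((301 + 2*480) + 50296) - 1316 = ((301 + 960) + 50296) - 1316 = (1261 + 50296) - 1316 = 51557 - 1316 = 50241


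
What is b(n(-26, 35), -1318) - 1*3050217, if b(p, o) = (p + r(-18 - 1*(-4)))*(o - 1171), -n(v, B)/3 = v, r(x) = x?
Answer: -3209513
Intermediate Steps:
n(v, B) = -3*v
b(p, o) = (-1171 + o)*(-14 + p) (b(p, o) = (p + (-18 - 1*(-4)))*(o - 1171) = (p + (-18 + 4))*(-1171 + o) = (p - 14)*(-1171 + o) = (-14 + p)*(-1171 + o) = (-1171 + o)*(-14 + p))
b(n(-26, 35), -1318) - 1*3050217 = (16394 - (-3513)*(-26) - 14*(-1318) - (-3954)*(-26)) - 1*3050217 = (16394 - 1171*78 + 18452 - 1318*78) - 3050217 = (16394 - 91338 + 18452 - 102804) - 3050217 = -159296 - 3050217 = -3209513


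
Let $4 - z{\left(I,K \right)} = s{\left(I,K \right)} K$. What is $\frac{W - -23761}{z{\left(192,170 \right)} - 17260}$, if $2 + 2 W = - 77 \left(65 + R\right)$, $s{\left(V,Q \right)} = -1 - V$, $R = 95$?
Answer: $\frac{800}{707} \approx 1.1315$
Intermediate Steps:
$z{\left(I,K \right)} = 4 - K \left(-1 - I\right)$ ($z{\left(I,K \right)} = 4 - \left(-1 - I\right) K = 4 - K \left(-1 - I\right)$)
$W = -6161$ ($W = -1 + \frac{\left(-77\right) \left(65 + 95\right)}{2} = -1 + \frac{\left(-77\right) 160}{2} = -1 + \frac{1}{2} \left(-12320\right) = -1 - 6160 = -6161$)
$\frac{W - -23761}{z{\left(192,170 \right)} - 17260} = \frac{-6161 - -23761}{\left(4 + 170 \left(1 + 192\right)\right) - 17260} = \frac{-6161 + 23761}{\left(4 + 170 \cdot 193\right) - 17260} = \frac{17600}{\left(4 + 32810\right) - 17260} = \frac{17600}{32814 - 17260} = \frac{17600}{15554} = 17600 \cdot \frac{1}{15554} = \frac{800}{707}$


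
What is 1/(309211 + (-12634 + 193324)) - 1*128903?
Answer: -63149708602/489901 ≈ -1.2890e+5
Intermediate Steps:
1/(309211 + (-12634 + 193324)) - 1*128903 = 1/(309211 + 180690) - 128903 = 1/489901 - 128903 = -63149708602/489901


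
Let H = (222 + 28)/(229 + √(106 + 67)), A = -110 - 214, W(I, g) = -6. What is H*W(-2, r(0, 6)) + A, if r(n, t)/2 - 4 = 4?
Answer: -4319583/13067 + 375*√173/13067 ≈ -330.19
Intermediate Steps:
r(n, t) = 16 (r(n, t) = 8 + 2*4 = 8 + 8 = 16)
A = -324
H = 250/(229 + √173) ≈ 1.0324
H*W(-2, r(0, 6)) + A = (28625/26134 - 125*√173/26134)*(-6) - 324 = (-85875/13067 + 375*√173/13067) - 324 = -4319583/13067 + 375*√173/13067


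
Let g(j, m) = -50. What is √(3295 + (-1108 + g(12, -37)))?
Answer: √2137 ≈ 46.228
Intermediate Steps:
√(3295 + (-1108 + g(12, -37))) = √(3295 + (-1108 - 50)) = √(3295 - 1158) = √2137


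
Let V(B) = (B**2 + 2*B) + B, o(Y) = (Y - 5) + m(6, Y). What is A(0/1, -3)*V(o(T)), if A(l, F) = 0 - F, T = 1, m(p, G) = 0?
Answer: 12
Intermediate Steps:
A(l, F) = -F
o(Y) = -5 + Y (o(Y) = (Y - 5) + 0 = (-5 + Y) + 0 = -5 + Y)
V(B) = B**2 + 3*B
A(0/1, -3)*V(o(T)) = (-1*(-3))*((-5 + 1)*(3 + (-5 + 1))) = 3*(-4*(3 - 4)) = 3*(-4*(-1)) = 3*4 = 12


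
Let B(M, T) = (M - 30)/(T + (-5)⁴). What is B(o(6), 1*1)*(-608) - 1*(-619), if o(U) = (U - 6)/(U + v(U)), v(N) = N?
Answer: 202867/313 ≈ 648.14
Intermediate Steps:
o(U) = (-6 + U)/(2*U) (o(U) = (U - 6)/(U + U) = (-6 + U)/((2*U)) = (-6 + U)*(1/(2*U)) = (-6 + U)/(2*U))
B(M, T) = (-30 + M)/(625 + T) (B(M, T) = (-30 + M)/(T + 625) = (-30 + M)/(625 + T))
B(o(6), 1*1)*(-608) - 1*(-619) = ((-30 + (½)*(-6 + 6)/6)/(625 + 1*1))*(-608) - 1*(-619) = ((-30 + (½)*(⅙)*0)/(625 + 1))*(-608) + 619 = ((-30 + 0)/626)*(-608) + 619 = ((1/626)*(-30))*(-608) + 619 = -15/313*(-608) + 619 = 9120/313 + 619 = 202867/313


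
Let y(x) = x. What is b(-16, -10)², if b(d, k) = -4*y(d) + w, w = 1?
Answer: 4225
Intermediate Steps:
b(d, k) = 1 - 4*d (b(d, k) = -4*d + 1 = 1 - 4*d)
b(-16, -10)² = (1 - 4*(-16))² = (1 + 64)² = 65² = 4225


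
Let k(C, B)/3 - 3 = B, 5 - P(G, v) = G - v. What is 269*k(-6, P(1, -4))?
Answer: 2421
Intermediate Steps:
P(G, v) = 5 + v - G (P(G, v) = 5 - (G - v) = 5 + (v - G) = 5 + v - G)
k(C, B) = 9 + 3*B
269*k(-6, P(1, -4)) = 269*(9 + 3*(5 - 4 - 1*1)) = 269*(9 + 3*(5 - 4 - 1)) = 269*(9 + 3*0) = 269*(9 + 0) = 269*9 = 2421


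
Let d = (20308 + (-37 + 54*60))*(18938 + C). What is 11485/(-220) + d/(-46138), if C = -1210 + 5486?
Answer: -709426193/59708 ≈ -11882.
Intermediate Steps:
C = 4276
d = 545784354 (d = (20308 + (-37 + 54*60))*(18938 + 4276) = (20308 + (-37 + 3240))*23214 = (20308 + 3203)*23214 = 23511*23214 = 545784354)
11485/(-220) + d/(-46138) = 11485/(-220) + 545784354/(-46138) = 11485*(-1/220) + 545784354*(-1/46138) = -2297/44 - 16052481/1357 = -709426193/59708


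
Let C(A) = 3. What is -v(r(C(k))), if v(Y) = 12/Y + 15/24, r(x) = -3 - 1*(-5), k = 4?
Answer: -53/8 ≈ -6.6250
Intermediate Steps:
r(x) = 2 (r(x) = -3 + 5 = 2)
v(Y) = 5/8 + 12/Y (v(Y) = 12/Y + 15*(1/24) = 12/Y + 5/8 = 5/8 + 12/Y)
-v(r(C(k))) = -(5/8 + 12/2) = -(5/8 + 12*(1/2)) = -(5/8 + 6) = -1*53/8 = -53/8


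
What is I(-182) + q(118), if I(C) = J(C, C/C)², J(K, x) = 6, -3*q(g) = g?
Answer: -10/3 ≈ -3.3333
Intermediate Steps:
q(g) = -g/3
I(C) = 36 (I(C) = 6² = 36)
I(-182) + q(118) = 36 - ⅓*118 = 36 - 118/3 = -10/3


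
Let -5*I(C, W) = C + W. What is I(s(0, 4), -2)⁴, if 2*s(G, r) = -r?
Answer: 256/625 ≈ 0.40960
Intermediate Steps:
s(G, r) = -r/2 (s(G, r) = (-r)/2 = -r/2)
I(C, W) = -C/5 - W/5 (I(C, W) = -(C + W)/5 = -C/5 - W/5)
I(s(0, 4), -2)⁴ = (-(-1)*4/10 - ⅕*(-2))⁴ = (-⅕*(-2) + ⅖)⁴ = (⅖ + ⅖)⁴ = (⅘)⁴ = 256/625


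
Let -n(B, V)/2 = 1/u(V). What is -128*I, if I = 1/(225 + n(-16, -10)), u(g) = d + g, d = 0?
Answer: -320/563 ≈ -0.56838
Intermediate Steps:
u(g) = g (u(g) = 0 + g = g)
n(B, V) = -2/V
I = 5/1126 (I = 1/(225 - 2/(-10)) = 1/(225 - 2*(-⅒)) = 1/(225 + ⅕) = 1/(1126/5) = 5/1126 ≈ 0.0044405)
-128*I = -128*5/1126 = -320/563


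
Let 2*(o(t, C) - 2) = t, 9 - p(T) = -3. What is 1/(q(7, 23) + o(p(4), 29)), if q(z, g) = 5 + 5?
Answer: 1/18 ≈ 0.055556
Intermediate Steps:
p(T) = 12 (p(T) = 9 - 1*(-3) = 9 + 3 = 12)
o(t, C) = 2 + t/2
q(z, g) = 10
1/(q(7, 23) + o(p(4), 29)) = 1/(10 + (2 + (1/2)*12)) = 1/(10 + (2 + 6)) = 1/(10 + 8) = 1/18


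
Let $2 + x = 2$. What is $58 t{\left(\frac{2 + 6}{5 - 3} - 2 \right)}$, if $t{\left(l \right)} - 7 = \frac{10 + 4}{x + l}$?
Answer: $812$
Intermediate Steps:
$x = 0$ ($x = -2 + 2 = 0$)
$t{\left(l \right)} = 7 + \frac{14}{l}$ ($t{\left(l \right)} = 7 + \frac{10 + 4}{0 + l} = 7 + \frac{14}{l}$)
$58 t{\left(\frac{2 + 6}{5 - 3} - 2 \right)} = 58 \left(7 + \frac{14}{\frac{2 + 6}{5 - 3} - 2}\right) = 58 \left(7 + \frac{14}{\frac{1}{2} \cdot 8 - 2}\right) = 58 \left(7 + \frac{14}{4 - 2}\right) = 58 \left(7 + \frac{14}{2}\right) = 58 \left(7 + 14 \cdot \frac{1}{2}\right) = 58 \left(7 + 7\right) = 58 \cdot 14 = 812$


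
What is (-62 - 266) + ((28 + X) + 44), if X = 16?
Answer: -240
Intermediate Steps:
(-62 - 266) + ((28 + X) + 44) = (-62 - 266) + ((28 + 16) + 44) = -328 + (44 + 44) = -328 + 88 = -240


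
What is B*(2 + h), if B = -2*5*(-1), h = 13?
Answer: 150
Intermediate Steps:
B = 10 (B = -10*(-1) = 10)
B*(2 + h) = 10*(2 + 13) = 10*15 = 150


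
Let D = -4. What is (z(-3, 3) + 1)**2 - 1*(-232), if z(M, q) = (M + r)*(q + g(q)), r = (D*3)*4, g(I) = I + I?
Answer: 209996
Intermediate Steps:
g(I) = 2*I
r = -48 (r = -4*3*4 = -12*4 = -48)
z(M, q) = 3*q*(-48 + M) (z(M, q) = (M - 48)*(q + 2*q) = (-48 + M)*(3*q) = 3*q*(-48 + M))
(z(-3, 3) + 1)**2 - 1*(-232) = (3*3*(-48 - 3) + 1)**2 - 1*(-232) = (3*3*(-51) + 1)**2 + 232 = (-459 + 1)**2 + 232 = (-458)**2 + 232 = 209764 + 232 = 209996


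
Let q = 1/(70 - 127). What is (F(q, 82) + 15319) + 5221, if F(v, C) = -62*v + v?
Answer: 1170841/57 ≈ 20541.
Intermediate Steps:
q = -1/57 (q = 1/(-57) = -1/57 ≈ -0.017544)
F(v, C) = -61*v
(F(q, 82) + 15319) + 5221 = (-61*(-1/57) + 15319) + 5221 = (61/57 + 15319) + 5221 = 873244/57 + 5221 = 1170841/57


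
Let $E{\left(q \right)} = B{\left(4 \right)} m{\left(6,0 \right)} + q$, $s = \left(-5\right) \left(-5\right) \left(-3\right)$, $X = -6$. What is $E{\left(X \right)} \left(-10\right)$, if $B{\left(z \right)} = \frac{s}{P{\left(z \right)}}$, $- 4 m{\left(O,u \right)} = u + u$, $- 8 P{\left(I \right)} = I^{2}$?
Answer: $60$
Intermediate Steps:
$P{\left(I \right)} = - \frac{I^{2}}{8}$
$m{\left(O,u \right)} = - \frac{u}{2}$ ($m{\left(O,u \right)} = - \frac{u + u}{4} = - \frac{2 u}{4} = - \frac{u}{2}$)
$s = -75$ ($s = 25 \left(-3\right) = -75$)
$B{\left(z \right)} = \frac{600}{z^{2}}$ ($B{\left(z \right)} = - \frac{75}{\left(- \frac{1}{8}\right) z^{2}} = - 75 \left(- \frac{8}{z^{2}}\right) = \frac{600}{z^{2}}$)
$E{\left(q \right)} = q$ ($E{\left(q \right)} = \frac{600}{16} \left(\left(- \frac{1}{2}\right) 0\right) + q = 600 \cdot \frac{1}{16} \cdot 0 + q = \frac{75}{2} \cdot 0 + q = 0 + q = q$)
$E{\left(X \right)} \left(-10\right) = \left(-6\right) \left(-10\right) = 60$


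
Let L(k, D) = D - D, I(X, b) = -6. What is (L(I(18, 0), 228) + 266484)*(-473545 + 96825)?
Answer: -100389852480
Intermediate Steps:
L(k, D) = 0
(L(I(18, 0), 228) + 266484)*(-473545 + 96825) = (0 + 266484)*(-473545 + 96825) = 266484*(-376720) = -100389852480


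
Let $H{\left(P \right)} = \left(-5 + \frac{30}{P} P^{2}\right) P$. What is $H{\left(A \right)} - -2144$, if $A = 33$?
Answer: $34649$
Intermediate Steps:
$H{\left(P \right)} = P \left(-5 + 30 P\right)$ ($H{\left(P \right)} = \left(-5 + 30 P\right) P = P \left(-5 + 30 P\right)$)
$H{\left(A \right)} - -2144 = 5 \cdot 33 \left(-1 + 6 \cdot 33\right) - -2144 = 5 \cdot 33 \left(-1 + 198\right) + 2144 = 5 \cdot 33 \cdot 197 + 2144 = 32505 + 2144 = 34649$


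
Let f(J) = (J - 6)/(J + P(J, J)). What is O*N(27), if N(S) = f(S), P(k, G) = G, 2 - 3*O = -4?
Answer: 7/9 ≈ 0.77778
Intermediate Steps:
O = 2 (O = 2/3 - 1/3*(-4) = 2/3 + 4/3 = 2)
f(J) = (-6 + J)/(2*J) (f(J) = (J - 6)/(J + J) = (-6 + J)/((2*J)) = (-6 + J)*(1/(2*J)) = (-6 + J)/(2*J))
N(S) = (-6 + S)/(2*S)
O*N(27) = 2*((1/2)*(-6 + 27)/27) = 2*((1/2)*(1/27)*21) = 2*(7/18) = 7/9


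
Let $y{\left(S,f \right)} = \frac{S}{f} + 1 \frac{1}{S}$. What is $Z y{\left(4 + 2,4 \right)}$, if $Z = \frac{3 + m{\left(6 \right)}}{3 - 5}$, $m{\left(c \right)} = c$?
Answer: $- \frac{15}{2} \approx -7.5$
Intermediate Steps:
$y{\left(S,f \right)} = \frac{1}{S} + \frac{S}{f}$ ($y{\left(S,f \right)} = \frac{S}{f} + \frac{1}{S} = \frac{1}{S} + \frac{S}{f}$)
$Z = - \frac{9}{2}$ ($Z = \frac{3 + 6}{3 - 5} = \frac{9}{-2} = 9 \left(- \frac{1}{2}\right) = - \frac{9}{2} \approx -4.5$)
$Z y{\left(4 + 2,4 \right)} = - \frac{9 \left(\frac{1}{4 + 2} + \frac{4 + 2}{4}\right)}{2} = - \frac{9 \left(\frac{1}{6} + 6 \cdot \frac{1}{4}\right)}{2} = - \frac{9 \left(\frac{1}{6} + \frac{3}{2}\right)}{2} = \left(- \frac{9}{2}\right) \frac{5}{3} = - \frac{15}{2}$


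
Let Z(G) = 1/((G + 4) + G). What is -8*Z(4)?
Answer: -⅔ ≈ -0.66667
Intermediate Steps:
Z(G) = 1/(4 + 2*G) (Z(G) = 1/((4 + G) + G) = 1/(4 + 2*G))
-8*Z(4) = -4/(2 + 4) = -4/6 = -8*1/12 = -⅔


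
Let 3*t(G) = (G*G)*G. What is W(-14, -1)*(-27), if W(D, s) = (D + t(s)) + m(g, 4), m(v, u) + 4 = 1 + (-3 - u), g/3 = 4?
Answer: 657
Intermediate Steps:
t(G) = G³/3 (t(G) = ((G*G)*G)/3 = (G²*G)/3 = G³/3)
g = 12 (g = 3*4 = 12)
m(v, u) = -6 - u (m(v, u) = -4 + (1 + (-3 - u)) = -4 + (-2 - u) = -6 - u)
W(D, s) = -10 + D + s³/3 (W(D, s) = (D + s³/3) + (-6 - 1*4) = (D + s³/3) + (-6 - 4) = (D + s³/3) - 10 = -10 + D + s³/3)
W(-14, -1)*(-27) = (-10 - 14 + (⅓)*(-1)³)*(-27) = (-10 - 14 + (⅓)*(-1))*(-27) = (-10 - 14 - ⅓)*(-27) = -73/3*(-27) = 657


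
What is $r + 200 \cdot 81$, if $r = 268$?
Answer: $16468$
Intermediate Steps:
$r + 200 \cdot 81 = 268 + 200 \cdot 81 = 268 + 16200 = 16468$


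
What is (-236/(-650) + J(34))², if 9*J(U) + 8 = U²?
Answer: 139997202244/8555625 ≈ 16363.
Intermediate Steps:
J(U) = -8/9 + U²/9
(-236/(-650) + J(34))² = (-236/(-650) + (-8/9 + (⅑)*34²))² = (-236*(-1/650) + (-8/9 + (⅑)*1156))² = (118/325 + (-8/9 + 1156/9))² = (118/325 + 1148/9)² = (374162/2925)² = 139997202244/8555625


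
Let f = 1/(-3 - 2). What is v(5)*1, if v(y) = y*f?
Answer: -1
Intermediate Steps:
f = -⅕ (f = 1/(-5) = -⅕ ≈ -0.20000)
v(y) = -y/5 (v(y) = y*(-⅕) = -y/5)
v(5)*1 = -⅕*5*1 = -1*1 = -1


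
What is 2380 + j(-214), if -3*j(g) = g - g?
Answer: 2380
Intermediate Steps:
j(g) = 0 (j(g) = -(g - g)/3 = -⅓*0 = 0)
2380 + j(-214) = 2380 + 0 = 2380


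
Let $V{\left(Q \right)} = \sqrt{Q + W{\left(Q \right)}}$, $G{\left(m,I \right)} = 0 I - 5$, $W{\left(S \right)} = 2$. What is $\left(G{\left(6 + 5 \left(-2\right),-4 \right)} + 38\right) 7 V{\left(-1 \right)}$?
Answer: $231$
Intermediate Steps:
$G{\left(m,I \right)} = -5$ ($G{\left(m,I \right)} = 0 - 5 = -5$)
$V{\left(Q \right)} = \sqrt{2 + Q}$ ($V{\left(Q \right)} = \sqrt{Q + 2} = \sqrt{2 + Q}$)
$\left(G{\left(6 + 5 \left(-2\right),-4 \right)} + 38\right) 7 V{\left(-1 \right)} = \left(-5 + 38\right) 7 \sqrt{2 - 1} = 33 \cdot 7 \sqrt{1} = 33 \cdot 7 \cdot 1 = 33 \cdot 7 = 231$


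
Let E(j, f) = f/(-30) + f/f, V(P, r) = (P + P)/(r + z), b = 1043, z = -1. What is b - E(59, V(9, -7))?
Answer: 41677/40 ≈ 1041.9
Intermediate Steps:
V(P, r) = 2*P/(-1 + r) (V(P, r) = (P + P)/(r - 1) = (2*P)/(-1 + r) = 2*P/(-1 + r))
E(j, f) = 1 - f/30 (E(j, f) = f*(-1/30) + 1 = -f/30 + 1 = 1 - f/30)
b - E(59, V(9, -7)) = 1043 - (1 - 9/(15*(-1 - 7))) = 1043 - (1 - 9/(15*(-8))) = 1043 - (1 - 9*(-1)/(15*8)) = 1043 - (1 - 1/30*(-9/4)) = 1043 - (1 + 3/40) = 1043 - 1*43/40 = 1043 - 43/40 = 41677/40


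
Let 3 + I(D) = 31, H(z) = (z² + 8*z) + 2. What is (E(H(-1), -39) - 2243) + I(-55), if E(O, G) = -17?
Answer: -2232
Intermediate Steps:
H(z) = 2 + z² + 8*z
I(D) = 28 (I(D) = -3 + 31 = 28)
(E(H(-1), -39) - 2243) + I(-55) = (-17 - 2243) + 28 = -2260 + 28 = -2232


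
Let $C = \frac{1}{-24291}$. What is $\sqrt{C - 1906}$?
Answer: $\frac{i \sqrt{124960048253}}{8097} \approx 43.658 i$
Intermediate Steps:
$C = - \frac{1}{24291} \approx -4.1167 \cdot 10^{-5}$
$\sqrt{C - 1906} = \sqrt{- \frac{1}{24291} - 1906} = \sqrt{- \frac{46298647}{24291}} = \frac{i \sqrt{124960048253}}{8097}$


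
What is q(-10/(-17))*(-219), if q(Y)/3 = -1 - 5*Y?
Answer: 44019/17 ≈ 2589.4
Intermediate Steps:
q(Y) = -3 - 15*Y (q(Y) = 3*(-1 - 5*Y) = -3 - 15*Y)
q(-10/(-17))*(-219) = (-3 - (-150)/(-17))*(-219) = (-3 - (-150)*(-1)/17)*(-219) = (-3 - 15*10/17)*(-219) = (-3 - 150/17)*(-219) = -201/17*(-219) = 44019/17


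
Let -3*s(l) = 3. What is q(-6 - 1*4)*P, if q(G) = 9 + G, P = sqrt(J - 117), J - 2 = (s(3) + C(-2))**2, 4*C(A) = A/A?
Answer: -I*sqrt(1831)/4 ≈ -10.698*I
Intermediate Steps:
C(A) = 1/4 (C(A) = (A/A)/4 = (1/4)*1 = 1/4)
s(l) = -1 (s(l) = -1/3*3 = -1)
J = 41/16 (J = 2 + (-1 + 1/4)**2 = 2 + (-3/4)**2 = 2 + 9/16 = 41/16 ≈ 2.5625)
P = I*sqrt(1831)/4 (P = sqrt(41/16 - 117) = sqrt(-1831/16) = I*sqrt(1831)/4 ≈ 10.698*I)
q(-6 - 1*4)*P = (9 + (-6 - 1*4))*(I*sqrt(1831)/4) = (9 + (-6 - 4))*(I*sqrt(1831)/4) = (9 - 10)*(I*sqrt(1831)/4) = -I*sqrt(1831)/4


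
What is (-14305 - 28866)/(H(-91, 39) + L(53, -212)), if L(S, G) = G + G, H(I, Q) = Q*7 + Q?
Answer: 43171/112 ≈ 385.46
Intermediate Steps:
H(I, Q) = 8*Q (H(I, Q) = 7*Q + Q = 8*Q)
L(S, G) = 2*G
(-14305 - 28866)/(H(-91, 39) + L(53, -212)) = (-14305 - 28866)/(8*39 + 2*(-212)) = -43171/(312 - 424) = -43171/(-112) = -43171*(-1/112) = 43171/112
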